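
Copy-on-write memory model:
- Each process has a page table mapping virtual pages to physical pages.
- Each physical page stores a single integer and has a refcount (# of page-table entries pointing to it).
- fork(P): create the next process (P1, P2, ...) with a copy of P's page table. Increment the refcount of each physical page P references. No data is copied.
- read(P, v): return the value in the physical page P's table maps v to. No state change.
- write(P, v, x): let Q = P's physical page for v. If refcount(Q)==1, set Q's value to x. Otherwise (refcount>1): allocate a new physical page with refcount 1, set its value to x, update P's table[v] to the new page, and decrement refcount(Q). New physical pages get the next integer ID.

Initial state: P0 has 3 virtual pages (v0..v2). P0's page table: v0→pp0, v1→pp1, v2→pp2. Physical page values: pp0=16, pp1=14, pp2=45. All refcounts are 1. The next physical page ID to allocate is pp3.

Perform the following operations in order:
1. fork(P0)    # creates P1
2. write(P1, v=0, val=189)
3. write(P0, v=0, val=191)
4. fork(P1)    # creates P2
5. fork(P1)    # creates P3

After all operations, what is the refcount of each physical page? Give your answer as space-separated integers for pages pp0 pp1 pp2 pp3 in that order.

Answer: 1 4 4 3

Derivation:
Op 1: fork(P0) -> P1. 3 ppages; refcounts: pp0:2 pp1:2 pp2:2
Op 2: write(P1, v0, 189). refcount(pp0)=2>1 -> COPY to pp3. 4 ppages; refcounts: pp0:1 pp1:2 pp2:2 pp3:1
Op 3: write(P0, v0, 191). refcount(pp0)=1 -> write in place. 4 ppages; refcounts: pp0:1 pp1:2 pp2:2 pp3:1
Op 4: fork(P1) -> P2. 4 ppages; refcounts: pp0:1 pp1:3 pp2:3 pp3:2
Op 5: fork(P1) -> P3. 4 ppages; refcounts: pp0:1 pp1:4 pp2:4 pp3:3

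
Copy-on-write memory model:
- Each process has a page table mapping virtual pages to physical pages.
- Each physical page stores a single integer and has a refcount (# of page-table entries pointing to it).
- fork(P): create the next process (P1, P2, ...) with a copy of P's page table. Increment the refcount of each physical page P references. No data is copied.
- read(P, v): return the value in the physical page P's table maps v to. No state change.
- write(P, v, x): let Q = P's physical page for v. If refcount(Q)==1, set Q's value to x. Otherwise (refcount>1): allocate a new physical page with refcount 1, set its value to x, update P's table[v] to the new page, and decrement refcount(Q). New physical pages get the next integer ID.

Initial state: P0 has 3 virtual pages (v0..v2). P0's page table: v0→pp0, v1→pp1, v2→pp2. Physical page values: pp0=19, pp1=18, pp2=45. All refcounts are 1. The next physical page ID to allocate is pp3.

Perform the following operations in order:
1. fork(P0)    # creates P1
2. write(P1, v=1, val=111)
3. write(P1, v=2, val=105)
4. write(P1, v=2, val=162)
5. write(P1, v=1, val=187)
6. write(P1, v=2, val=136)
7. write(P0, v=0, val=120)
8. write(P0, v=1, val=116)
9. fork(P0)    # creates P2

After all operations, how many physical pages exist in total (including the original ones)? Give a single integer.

Answer: 6

Derivation:
Op 1: fork(P0) -> P1. 3 ppages; refcounts: pp0:2 pp1:2 pp2:2
Op 2: write(P1, v1, 111). refcount(pp1)=2>1 -> COPY to pp3. 4 ppages; refcounts: pp0:2 pp1:1 pp2:2 pp3:1
Op 3: write(P1, v2, 105). refcount(pp2)=2>1 -> COPY to pp4. 5 ppages; refcounts: pp0:2 pp1:1 pp2:1 pp3:1 pp4:1
Op 4: write(P1, v2, 162). refcount(pp4)=1 -> write in place. 5 ppages; refcounts: pp0:2 pp1:1 pp2:1 pp3:1 pp4:1
Op 5: write(P1, v1, 187). refcount(pp3)=1 -> write in place. 5 ppages; refcounts: pp0:2 pp1:1 pp2:1 pp3:1 pp4:1
Op 6: write(P1, v2, 136). refcount(pp4)=1 -> write in place. 5 ppages; refcounts: pp0:2 pp1:1 pp2:1 pp3:1 pp4:1
Op 7: write(P0, v0, 120). refcount(pp0)=2>1 -> COPY to pp5. 6 ppages; refcounts: pp0:1 pp1:1 pp2:1 pp3:1 pp4:1 pp5:1
Op 8: write(P0, v1, 116). refcount(pp1)=1 -> write in place. 6 ppages; refcounts: pp0:1 pp1:1 pp2:1 pp3:1 pp4:1 pp5:1
Op 9: fork(P0) -> P2. 6 ppages; refcounts: pp0:1 pp1:2 pp2:2 pp3:1 pp4:1 pp5:2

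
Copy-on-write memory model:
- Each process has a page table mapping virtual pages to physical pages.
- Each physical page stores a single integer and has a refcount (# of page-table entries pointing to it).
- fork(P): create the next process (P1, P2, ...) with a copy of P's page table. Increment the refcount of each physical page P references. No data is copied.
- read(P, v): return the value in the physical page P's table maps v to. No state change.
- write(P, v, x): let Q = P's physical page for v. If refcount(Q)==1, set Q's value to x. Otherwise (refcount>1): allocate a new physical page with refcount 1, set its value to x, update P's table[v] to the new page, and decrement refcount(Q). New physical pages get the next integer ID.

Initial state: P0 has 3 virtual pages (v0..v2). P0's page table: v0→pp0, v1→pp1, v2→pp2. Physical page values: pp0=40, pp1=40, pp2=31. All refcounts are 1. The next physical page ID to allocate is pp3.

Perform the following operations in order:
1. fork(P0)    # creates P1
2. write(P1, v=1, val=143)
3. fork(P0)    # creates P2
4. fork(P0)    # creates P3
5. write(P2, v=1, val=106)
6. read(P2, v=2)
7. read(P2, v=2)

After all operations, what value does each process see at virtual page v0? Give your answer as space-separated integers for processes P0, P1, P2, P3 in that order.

Answer: 40 40 40 40

Derivation:
Op 1: fork(P0) -> P1. 3 ppages; refcounts: pp0:2 pp1:2 pp2:2
Op 2: write(P1, v1, 143). refcount(pp1)=2>1 -> COPY to pp3. 4 ppages; refcounts: pp0:2 pp1:1 pp2:2 pp3:1
Op 3: fork(P0) -> P2. 4 ppages; refcounts: pp0:3 pp1:2 pp2:3 pp3:1
Op 4: fork(P0) -> P3. 4 ppages; refcounts: pp0:4 pp1:3 pp2:4 pp3:1
Op 5: write(P2, v1, 106). refcount(pp1)=3>1 -> COPY to pp4. 5 ppages; refcounts: pp0:4 pp1:2 pp2:4 pp3:1 pp4:1
Op 6: read(P2, v2) -> 31. No state change.
Op 7: read(P2, v2) -> 31. No state change.
P0: v0 -> pp0 = 40
P1: v0 -> pp0 = 40
P2: v0 -> pp0 = 40
P3: v0 -> pp0 = 40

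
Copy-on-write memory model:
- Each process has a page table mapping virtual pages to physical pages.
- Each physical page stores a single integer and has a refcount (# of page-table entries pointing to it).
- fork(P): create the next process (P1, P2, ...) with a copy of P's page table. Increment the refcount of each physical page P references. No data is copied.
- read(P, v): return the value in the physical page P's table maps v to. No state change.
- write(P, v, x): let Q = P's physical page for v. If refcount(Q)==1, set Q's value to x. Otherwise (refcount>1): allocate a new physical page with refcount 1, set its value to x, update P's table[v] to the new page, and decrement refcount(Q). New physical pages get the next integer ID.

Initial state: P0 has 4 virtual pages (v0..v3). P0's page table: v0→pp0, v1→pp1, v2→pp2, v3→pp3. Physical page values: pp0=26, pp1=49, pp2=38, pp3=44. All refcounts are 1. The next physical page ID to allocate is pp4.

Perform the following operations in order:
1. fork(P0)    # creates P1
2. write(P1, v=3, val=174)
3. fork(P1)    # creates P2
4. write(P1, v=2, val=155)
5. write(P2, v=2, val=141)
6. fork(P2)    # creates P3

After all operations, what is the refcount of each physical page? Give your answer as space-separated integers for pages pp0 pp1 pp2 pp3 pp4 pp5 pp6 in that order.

Answer: 4 4 1 1 3 1 2

Derivation:
Op 1: fork(P0) -> P1. 4 ppages; refcounts: pp0:2 pp1:2 pp2:2 pp3:2
Op 2: write(P1, v3, 174). refcount(pp3)=2>1 -> COPY to pp4. 5 ppages; refcounts: pp0:2 pp1:2 pp2:2 pp3:1 pp4:1
Op 3: fork(P1) -> P2. 5 ppages; refcounts: pp0:3 pp1:3 pp2:3 pp3:1 pp4:2
Op 4: write(P1, v2, 155). refcount(pp2)=3>1 -> COPY to pp5. 6 ppages; refcounts: pp0:3 pp1:3 pp2:2 pp3:1 pp4:2 pp5:1
Op 5: write(P2, v2, 141). refcount(pp2)=2>1 -> COPY to pp6. 7 ppages; refcounts: pp0:3 pp1:3 pp2:1 pp3:1 pp4:2 pp5:1 pp6:1
Op 6: fork(P2) -> P3. 7 ppages; refcounts: pp0:4 pp1:4 pp2:1 pp3:1 pp4:3 pp5:1 pp6:2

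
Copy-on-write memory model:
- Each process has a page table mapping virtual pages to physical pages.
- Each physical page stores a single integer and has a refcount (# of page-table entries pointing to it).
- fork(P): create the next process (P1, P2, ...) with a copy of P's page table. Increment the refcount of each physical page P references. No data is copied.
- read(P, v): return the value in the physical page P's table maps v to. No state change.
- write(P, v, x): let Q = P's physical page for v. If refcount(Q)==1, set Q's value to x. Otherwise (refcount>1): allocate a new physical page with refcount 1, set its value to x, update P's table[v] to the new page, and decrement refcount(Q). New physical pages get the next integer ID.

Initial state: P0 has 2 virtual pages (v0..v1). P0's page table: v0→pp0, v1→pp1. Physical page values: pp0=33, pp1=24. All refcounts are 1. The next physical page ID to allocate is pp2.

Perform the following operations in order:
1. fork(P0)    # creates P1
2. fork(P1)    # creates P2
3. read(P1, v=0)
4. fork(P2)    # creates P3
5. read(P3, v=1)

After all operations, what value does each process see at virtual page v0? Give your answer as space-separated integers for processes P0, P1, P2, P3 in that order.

Answer: 33 33 33 33

Derivation:
Op 1: fork(P0) -> P1. 2 ppages; refcounts: pp0:2 pp1:2
Op 2: fork(P1) -> P2. 2 ppages; refcounts: pp0:3 pp1:3
Op 3: read(P1, v0) -> 33. No state change.
Op 4: fork(P2) -> P3. 2 ppages; refcounts: pp0:4 pp1:4
Op 5: read(P3, v1) -> 24. No state change.
P0: v0 -> pp0 = 33
P1: v0 -> pp0 = 33
P2: v0 -> pp0 = 33
P3: v0 -> pp0 = 33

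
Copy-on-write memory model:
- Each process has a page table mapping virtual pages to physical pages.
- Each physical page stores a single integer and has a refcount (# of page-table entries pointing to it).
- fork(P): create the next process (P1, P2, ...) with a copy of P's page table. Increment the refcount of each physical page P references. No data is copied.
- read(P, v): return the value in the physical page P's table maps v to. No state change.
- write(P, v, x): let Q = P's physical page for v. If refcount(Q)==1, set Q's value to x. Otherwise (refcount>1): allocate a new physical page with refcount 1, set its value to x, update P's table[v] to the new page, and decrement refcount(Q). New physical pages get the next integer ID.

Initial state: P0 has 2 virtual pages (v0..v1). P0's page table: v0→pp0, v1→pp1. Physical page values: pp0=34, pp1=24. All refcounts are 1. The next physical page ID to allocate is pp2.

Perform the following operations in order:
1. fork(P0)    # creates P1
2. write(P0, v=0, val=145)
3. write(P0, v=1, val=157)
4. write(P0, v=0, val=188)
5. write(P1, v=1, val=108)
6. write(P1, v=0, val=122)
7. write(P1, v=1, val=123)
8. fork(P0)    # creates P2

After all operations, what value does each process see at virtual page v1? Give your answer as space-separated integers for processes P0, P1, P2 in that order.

Answer: 157 123 157

Derivation:
Op 1: fork(P0) -> P1. 2 ppages; refcounts: pp0:2 pp1:2
Op 2: write(P0, v0, 145). refcount(pp0)=2>1 -> COPY to pp2. 3 ppages; refcounts: pp0:1 pp1:2 pp2:1
Op 3: write(P0, v1, 157). refcount(pp1)=2>1 -> COPY to pp3. 4 ppages; refcounts: pp0:1 pp1:1 pp2:1 pp3:1
Op 4: write(P0, v0, 188). refcount(pp2)=1 -> write in place. 4 ppages; refcounts: pp0:1 pp1:1 pp2:1 pp3:1
Op 5: write(P1, v1, 108). refcount(pp1)=1 -> write in place. 4 ppages; refcounts: pp0:1 pp1:1 pp2:1 pp3:1
Op 6: write(P1, v0, 122). refcount(pp0)=1 -> write in place. 4 ppages; refcounts: pp0:1 pp1:1 pp2:1 pp3:1
Op 7: write(P1, v1, 123). refcount(pp1)=1 -> write in place. 4 ppages; refcounts: pp0:1 pp1:1 pp2:1 pp3:1
Op 8: fork(P0) -> P2. 4 ppages; refcounts: pp0:1 pp1:1 pp2:2 pp3:2
P0: v1 -> pp3 = 157
P1: v1 -> pp1 = 123
P2: v1 -> pp3 = 157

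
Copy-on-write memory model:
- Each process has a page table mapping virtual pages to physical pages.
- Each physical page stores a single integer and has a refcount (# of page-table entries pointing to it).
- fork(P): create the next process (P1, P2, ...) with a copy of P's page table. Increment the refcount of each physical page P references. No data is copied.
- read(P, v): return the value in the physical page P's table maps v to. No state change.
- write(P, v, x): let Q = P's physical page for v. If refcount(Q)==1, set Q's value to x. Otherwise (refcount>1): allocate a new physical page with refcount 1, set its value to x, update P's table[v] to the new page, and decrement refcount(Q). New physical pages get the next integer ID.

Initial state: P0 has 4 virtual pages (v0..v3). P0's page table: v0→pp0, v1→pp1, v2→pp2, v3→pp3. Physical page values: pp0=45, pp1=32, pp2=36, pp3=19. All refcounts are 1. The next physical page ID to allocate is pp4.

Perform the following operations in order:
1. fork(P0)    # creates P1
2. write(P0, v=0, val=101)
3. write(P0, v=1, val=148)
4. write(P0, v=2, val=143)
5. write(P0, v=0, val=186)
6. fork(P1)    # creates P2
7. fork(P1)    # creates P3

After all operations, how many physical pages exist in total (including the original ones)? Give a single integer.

Answer: 7

Derivation:
Op 1: fork(P0) -> P1. 4 ppages; refcounts: pp0:2 pp1:2 pp2:2 pp3:2
Op 2: write(P0, v0, 101). refcount(pp0)=2>1 -> COPY to pp4. 5 ppages; refcounts: pp0:1 pp1:2 pp2:2 pp3:2 pp4:1
Op 3: write(P0, v1, 148). refcount(pp1)=2>1 -> COPY to pp5. 6 ppages; refcounts: pp0:1 pp1:1 pp2:2 pp3:2 pp4:1 pp5:1
Op 4: write(P0, v2, 143). refcount(pp2)=2>1 -> COPY to pp6. 7 ppages; refcounts: pp0:1 pp1:1 pp2:1 pp3:2 pp4:1 pp5:1 pp6:1
Op 5: write(P0, v0, 186). refcount(pp4)=1 -> write in place. 7 ppages; refcounts: pp0:1 pp1:1 pp2:1 pp3:2 pp4:1 pp5:1 pp6:1
Op 6: fork(P1) -> P2. 7 ppages; refcounts: pp0:2 pp1:2 pp2:2 pp3:3 pp4:1 pp5:1 pp6:1
Op 7: fork(P1) -> P3. 7 ppages; refcounts: pp0:3 pp1:3 pp2:3 pp3:4 pp4:1 pp5:1 pp6:1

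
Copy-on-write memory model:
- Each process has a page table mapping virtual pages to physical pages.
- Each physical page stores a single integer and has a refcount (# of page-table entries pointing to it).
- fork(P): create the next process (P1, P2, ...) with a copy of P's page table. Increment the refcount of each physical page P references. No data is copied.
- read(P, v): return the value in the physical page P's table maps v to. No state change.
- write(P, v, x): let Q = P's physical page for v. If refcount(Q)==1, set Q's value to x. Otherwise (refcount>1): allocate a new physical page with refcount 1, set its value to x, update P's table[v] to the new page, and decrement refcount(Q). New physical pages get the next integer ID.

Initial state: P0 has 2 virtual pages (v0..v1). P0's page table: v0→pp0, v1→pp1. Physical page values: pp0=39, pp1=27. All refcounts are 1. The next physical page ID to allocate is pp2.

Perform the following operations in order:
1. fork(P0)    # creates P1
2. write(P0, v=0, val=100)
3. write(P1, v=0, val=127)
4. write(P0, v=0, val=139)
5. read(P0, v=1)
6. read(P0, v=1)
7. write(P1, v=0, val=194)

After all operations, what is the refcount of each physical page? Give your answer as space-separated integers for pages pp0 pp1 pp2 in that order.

Answer: 1 2 1

Derivation:
Op 1: fork(P0) -> P1. 2 ppages; refcounts: pp0:2 pp1:2
Op 2: write(P0, v0, 100). refcount(pp0)=2>1 -> COPY to pp2. 3 ppages; refcounts: pp0:1 pp1:2 pp2:1
Op 3: write(P1, v0, 127). refcount(pp0)=1 -> write in place. 3 ppages; refcounts: pp0:1 pp1:2 pp2:1
Op 4: write(P0, v0, 139). refcount(pp2)=1 -> write in place. 3 ppages; refcounts: pp0:1 pp1:2 pp2:1
Op 5: read(P0, v1) -> 27. No state change.
Op 6: read(P0, v1) -> 27. No state change.
Op 7: write(P1, v0, 194). refcount(pp0)=1 -> write in place. 3 ppages; refcounts: pp0:1 pp1:2 pp2:1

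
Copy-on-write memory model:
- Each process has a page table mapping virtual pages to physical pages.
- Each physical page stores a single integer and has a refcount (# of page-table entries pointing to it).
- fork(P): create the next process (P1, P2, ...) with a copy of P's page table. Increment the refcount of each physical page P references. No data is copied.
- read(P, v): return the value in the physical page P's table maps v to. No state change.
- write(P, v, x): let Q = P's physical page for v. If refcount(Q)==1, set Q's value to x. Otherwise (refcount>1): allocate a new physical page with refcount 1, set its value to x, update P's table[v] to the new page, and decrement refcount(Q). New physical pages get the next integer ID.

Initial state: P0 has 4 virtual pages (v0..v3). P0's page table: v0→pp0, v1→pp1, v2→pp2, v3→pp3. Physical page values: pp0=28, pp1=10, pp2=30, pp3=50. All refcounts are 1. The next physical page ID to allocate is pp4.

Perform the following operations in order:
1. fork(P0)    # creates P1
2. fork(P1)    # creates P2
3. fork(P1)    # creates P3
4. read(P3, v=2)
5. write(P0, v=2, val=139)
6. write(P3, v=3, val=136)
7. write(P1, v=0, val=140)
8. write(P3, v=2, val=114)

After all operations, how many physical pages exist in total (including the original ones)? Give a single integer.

Answer: 8

Derivation:
Op 1: fork(P0) -> P1. 4 ppages; refcounts: pp0:2 pp1:2 pp2:2 pp3:2
Op 2: fork(P1) -> P2. 4 ppages; refcounts: pp0:3 pp1:3 pp2:3 pp3:3
Op 3: fork(P1) -> P3. 4 ppages; refcounts: pp0:4 pp1:4 pp2:4 pp3:4
Op 4: read(P3, v2) -> 30. No state change.
Op 5: write(P0, v2, 139). refcount(pp2)=4>1 -> COPY to pp4. 5 ppages; refcounts: pp0:4 pp1:4 pp2:3 pp3:4 pp4:1
Op 6: write(P3, v3, 136). refcount(pp3)=4>1 -> COPY to pp5. 6 ppages; refcounts: pp0:4 pp1:4 pp2:3 pp3:3 pp4:1 pp5:1
Op 7: write(P1, v0, 140). refcount(pp0)=4>1 -> COPY to pp6. 7 ppages; refcounts: pp0:3 pp1:4 pp2:3 pp3:3 pp4:1 pp5:1 pp6:1
Op 8: write(P3, v2, 114). refcount(pp2)=3>1 -> COPY to pp7. 8 ppages; refcounts: pp0:3 pp1:4 pp2:2 pp3:3 pp4:1 pp5:1 pp6:1 pp7:1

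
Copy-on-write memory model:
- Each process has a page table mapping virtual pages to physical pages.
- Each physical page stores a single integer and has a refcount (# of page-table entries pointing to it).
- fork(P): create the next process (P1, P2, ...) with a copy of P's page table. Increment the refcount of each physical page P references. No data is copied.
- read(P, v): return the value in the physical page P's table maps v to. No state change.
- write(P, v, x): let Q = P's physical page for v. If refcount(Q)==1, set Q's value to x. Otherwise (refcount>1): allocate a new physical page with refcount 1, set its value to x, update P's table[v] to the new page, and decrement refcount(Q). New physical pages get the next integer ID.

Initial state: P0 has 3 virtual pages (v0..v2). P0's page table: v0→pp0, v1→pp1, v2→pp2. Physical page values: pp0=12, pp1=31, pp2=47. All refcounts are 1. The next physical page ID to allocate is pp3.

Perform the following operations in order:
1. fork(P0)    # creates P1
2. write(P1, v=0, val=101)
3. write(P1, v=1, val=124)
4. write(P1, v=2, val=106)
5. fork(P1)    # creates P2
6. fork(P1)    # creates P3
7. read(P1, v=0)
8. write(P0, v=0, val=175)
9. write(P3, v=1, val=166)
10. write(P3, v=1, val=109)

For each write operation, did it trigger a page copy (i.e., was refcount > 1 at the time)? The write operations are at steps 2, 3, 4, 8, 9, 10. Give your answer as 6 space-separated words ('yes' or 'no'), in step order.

Op 1: fork(P0) -> P1. 3 ppages; refcounts: pp0:2 pp1:2 pp2:2
Op 2: write(P1, v0, 101). refcount(pp0)=2>1 -> COPY to pp3. 4 ppages; refcounts: pp0:1 pp1:2 pp2:2 pp3:1
Op 3: write(P1, v1, 124). refcount(pp1)=2>1 -> COPY to pp4. 5 ppages; refcounts: pp0:1 pp1:1 pp2:2 pp3:1 pp4:1
Op 4: write(P1, v2, 106). refcount(pp2)=2>1 -> COPY to pp5. 6 ppages; refcounts: pp0:1 pp1:1 pp2:1 pp3:1 pp4:1 pp5:1
Op 5: fork(P1) -> P2. 6 ppages; refcounts: pp0:1 pp1:1 pp2:1 pp3:2 pp4:2 pp5:2
Op 6: fork(P1) -> P3. 6 ppages; refcounts: pp0:1 pp1:1 pp2:1 pp3:3 pp4:3 pp5:3
Op 7: read(P1, v0) -> 101. No state change.
Op 8: write(P0, v0, 175). refcount(pp0)=1 -> write in place. 6 ppages; refcounts: pp0:1 pp1:1 pp2:1 pp3:3 pp4:3 pp5:3
Op 9: write(P3, v1, 166). refcount(pp4)=3>1 -> COPY to pp6. 7 ppages; refcounts: pp0:1 pp1:1 pp2:1 pp3:3 pp4:2 pp5:3 pp6:1
Op 10: write(P3, v1, 109). refcount(pp6)=1 -> write in place. 7 ppages; refcounts: pp0:1 pp1:1 pp2:1 pp3:3 pp4:2 pp5:3 pp6:1

yes yes yes no yes no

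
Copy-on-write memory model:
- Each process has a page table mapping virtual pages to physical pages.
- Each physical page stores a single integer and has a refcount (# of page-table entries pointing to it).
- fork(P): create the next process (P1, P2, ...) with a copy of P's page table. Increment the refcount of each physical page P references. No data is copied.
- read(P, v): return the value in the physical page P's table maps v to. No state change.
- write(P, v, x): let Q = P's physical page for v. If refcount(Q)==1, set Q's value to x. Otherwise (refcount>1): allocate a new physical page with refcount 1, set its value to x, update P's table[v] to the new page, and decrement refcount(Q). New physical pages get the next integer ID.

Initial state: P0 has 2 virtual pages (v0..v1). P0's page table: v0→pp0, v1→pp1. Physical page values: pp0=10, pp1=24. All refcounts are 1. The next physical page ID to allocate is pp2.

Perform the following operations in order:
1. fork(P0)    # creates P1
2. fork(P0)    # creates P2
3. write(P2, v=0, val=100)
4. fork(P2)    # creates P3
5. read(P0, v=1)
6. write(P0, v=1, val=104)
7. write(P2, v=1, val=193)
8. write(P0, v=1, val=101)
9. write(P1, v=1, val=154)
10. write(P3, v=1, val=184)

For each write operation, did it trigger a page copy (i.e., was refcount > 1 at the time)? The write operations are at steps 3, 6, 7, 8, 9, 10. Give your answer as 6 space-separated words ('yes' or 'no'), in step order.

Op 1: fork(P0) -> P1. 2 ppages; refcounts: pp0:2 pp1:2
Op 2: fork(P0) -> P2. 2 ppages; refcounts: pp0:3 pp1:3
Op 3: write(P2, v0, 100). refcount(pp0)=3>1 -> COPY to pp2. 3 ppages; refcounts: pp0:2 pp1:3 pp2:1
Op 4: fork(P2) -> P3. 3 ppages; refcounts: pp0:2 pp1:4 pp2:2
Op 5: read(P0, v1) -> 24. No state change.
Op 6: write(P0, v1, 104). refcount(pp1)=4>1 -> COPY to pp3. 4 ppages; refcounts: pp0:2 pp1:3 pp2:2 pp3:1
Op 7: write(P2, v1, 193). refcount(pp1)=3>1 -> COPY to pp4. 5 ppages; refcounts: pp0:2 pp1:2 pp2:2 pp3:1 pp4:1
Op 8: write(P0, v1, 101). refcount(pp3)=1 -> write in place. 5 ppages; refcounts: pp0:2 pp1:2 pp2:2 pp3:1 pp4:1
Op 9: write(P1, v1, 154). refcount(pp1)=2>1 -> COPY to pp5. 6 ppages; refcounts: pp0:2 pp1:1 pp2:2 pp3:1 pp4:1 pp5:1
Op 10: write(P3, v1, 184). refcount(pp1)=1 -> write in place. 6 ppages; refcounts: pp0:2 pp1:1 pp2:2 pp3:1 pp4:1 pp5:1

yes yes yes no yes no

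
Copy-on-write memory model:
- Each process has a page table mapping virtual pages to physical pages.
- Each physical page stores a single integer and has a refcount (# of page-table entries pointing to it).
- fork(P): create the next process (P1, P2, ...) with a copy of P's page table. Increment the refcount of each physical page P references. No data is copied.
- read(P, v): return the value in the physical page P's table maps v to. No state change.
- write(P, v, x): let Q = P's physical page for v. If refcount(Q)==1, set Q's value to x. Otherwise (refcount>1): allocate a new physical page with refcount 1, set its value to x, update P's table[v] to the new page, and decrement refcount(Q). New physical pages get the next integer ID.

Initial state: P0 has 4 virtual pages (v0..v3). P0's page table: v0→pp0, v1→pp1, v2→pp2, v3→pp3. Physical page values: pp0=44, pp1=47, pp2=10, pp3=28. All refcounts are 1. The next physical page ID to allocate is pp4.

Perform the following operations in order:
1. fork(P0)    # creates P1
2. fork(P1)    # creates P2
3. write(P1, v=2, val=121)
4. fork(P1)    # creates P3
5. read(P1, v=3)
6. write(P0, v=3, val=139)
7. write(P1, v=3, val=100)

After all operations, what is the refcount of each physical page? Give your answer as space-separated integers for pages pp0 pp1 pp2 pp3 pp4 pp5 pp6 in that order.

Answer: 4 4 2 2 2 1 1

Derivation:
Op 1: fork(P0) -> P1. 4 ppages; refcounts: pp0:2 pp1:2 pp2:2 pp3:2
Op 2: fork(P1) -> P2. 4 ppages; refcounts: pp0:3 pp1:3 pp2:3 pp3:3
Op 3: write(P1, v2, 121). refcount(pp2)=3>1 -> COPY to pp4. 5 ppages; refcounts: pp0:3 pp1:3 pp2:2 pp3:3 pp4:1
Op 4: fork(P1) -> P3. 5 ppages; refcounts: pp0:4 pp1:4 pp2:2 pp3:4 pp4:2
Op 5: read(P1, v3) -> 28. No state change.
Op 6: write(P0, v3, 139). refcount(pp3)=4>1 -> COPY to pp5. 6 ppages; refcounts: pp0:4 pp1:4 pp2:2 pp3:3 pp4:2 pp5:1
Op 7: write(P1, v3, 100). refcount(pp3)=3>1 -> COPY to pp6. 7 ppages; refcounts: pp0:4 pp1:4 pp2:2 pp3:2 pp4:2 pp5:1 pp6:1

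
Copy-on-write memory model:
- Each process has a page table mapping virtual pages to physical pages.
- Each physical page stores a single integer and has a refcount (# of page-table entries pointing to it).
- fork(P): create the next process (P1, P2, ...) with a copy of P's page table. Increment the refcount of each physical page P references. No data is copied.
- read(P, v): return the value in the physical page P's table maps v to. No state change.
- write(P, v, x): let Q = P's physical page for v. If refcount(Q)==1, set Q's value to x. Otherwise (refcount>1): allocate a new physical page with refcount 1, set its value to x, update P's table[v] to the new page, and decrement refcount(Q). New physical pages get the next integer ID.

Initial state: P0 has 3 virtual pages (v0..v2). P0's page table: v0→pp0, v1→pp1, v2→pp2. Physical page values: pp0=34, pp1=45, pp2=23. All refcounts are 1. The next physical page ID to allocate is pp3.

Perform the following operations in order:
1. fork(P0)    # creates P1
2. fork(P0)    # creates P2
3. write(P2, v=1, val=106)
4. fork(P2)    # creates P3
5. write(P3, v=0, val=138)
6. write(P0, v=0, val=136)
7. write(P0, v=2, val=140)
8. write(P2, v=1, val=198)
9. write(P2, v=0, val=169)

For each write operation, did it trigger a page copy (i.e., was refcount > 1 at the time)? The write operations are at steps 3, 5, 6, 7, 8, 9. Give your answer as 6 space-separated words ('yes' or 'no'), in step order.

Op 1: fork(P0) -> P1. 3 ppages; refcounts: pp0:2 pp1:2 pp2:2
Op 2: fork(P0) -> P2. 3 ppages; refcounts: pp0:3 pp1:3 pp2:3
Op 3: write(P2, v1, 106). refcount(pp1)=3>1 -> COPY to pp3. 4 ppages; refcounts: pp0:3 pp1:2 pp2:3 pp3:1
Op 4: fork(P2) -> P3. 4 ppages; refcounts: pp0:4 pp1:2 pp2:4 pp3:2
Op 5: write(P3, v0, 138). refcount(pp0)=4>1 -> COPY to pp4. 5 ppages; refcounts: pp0:3 pp1:2 pp2:4 pp3:2 pp4:1
Op 6: write(P0, v0, 136). refcount(pp0)=3>1 -> COPY to pp5. 6 ppages; refcounts: pp0:2 pp1:2 pp2:4 pp3:2 pp4:1 pp5:1
Op 7: write(P0, v2, 140). refcount(pp2)=4>1 -> COPY to pp6. 7 ppages; refcounts: pp0:2 pp1:2 pp2:3 pp3:2 pp4:1 pp5:1 pp6:1
Op 8: write(P2, v1, 198). refcount(pp3)=2>1 -> COPY to pp7. 8 ppages; refcounts: pp0:2 pp1:2 pp2:3 pp3:1 pp4:1 pp5:1 pp6:1 pp7:1
Op 9: write(P2, v0, 169). refcount(pp0)=2>1 -> COPY to pp8. 9 ppages; refcounts: pp0:1 pp1:2 pp2:3 pp3:1 pp4:1 pp5:1 pp6:1 pp7:1 pp8:1

yes yes yes yes yes yes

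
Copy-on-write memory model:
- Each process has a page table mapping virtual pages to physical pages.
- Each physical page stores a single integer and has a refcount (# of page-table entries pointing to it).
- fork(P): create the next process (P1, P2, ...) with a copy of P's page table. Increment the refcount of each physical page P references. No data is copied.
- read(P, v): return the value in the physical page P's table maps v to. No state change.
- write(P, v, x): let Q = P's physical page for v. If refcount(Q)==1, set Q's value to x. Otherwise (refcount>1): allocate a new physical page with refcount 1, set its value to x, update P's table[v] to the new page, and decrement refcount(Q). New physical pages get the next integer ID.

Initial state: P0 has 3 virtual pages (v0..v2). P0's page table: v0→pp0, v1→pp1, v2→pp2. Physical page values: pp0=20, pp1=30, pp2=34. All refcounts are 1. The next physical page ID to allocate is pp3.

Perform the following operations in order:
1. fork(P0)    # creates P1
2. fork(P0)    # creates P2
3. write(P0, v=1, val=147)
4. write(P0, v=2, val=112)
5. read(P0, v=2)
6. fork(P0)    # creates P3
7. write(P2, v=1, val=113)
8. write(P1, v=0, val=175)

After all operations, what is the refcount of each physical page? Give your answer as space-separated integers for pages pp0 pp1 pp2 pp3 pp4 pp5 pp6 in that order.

Answer: 3 1 2 2 2 1 1

Derivation:
Op 1: fork(P0) -> P1. 3 ppages; refcounts: pp0:2 pp1:2 pp2:2
Op 2: fork(P0) -> P2. 3 ppages; refcounts: pp0:3 pp1:3 pp2:3
Op 3: write(P0, v1, 147). refcount(pp1)=3>1 -> COPY to pp3. 4 ppages; refcounts: pp0:3 pp1:2 pp2:3 pp3:1
Op 4: write(P0, v2, 112). refcount(pp2)=3>1 -> COPY to pp4. 5 ppages; refcounts: pp0:3 pp1:2 pp2:2 pp3:1 pp4:1
Op 5: read(P0, v2) -> 112. No state change.
Op 6: fork(P0) -> P3. 5 ppages; refcounts: pp0:4 pp1:2 pp2:2 pp3:2 pp4:2
Op 7: write(P2, v1, 113). refcount(pp1)=2>1 -> COPY to pp5. 6 ppages; refcounts: pp0:4 pp1:1 pp2:2 pp3:2 pp4:2 pp5:1
Op 8: write(P1, v0, 175). refcount(pp0)=4>1 -> COPY to pp6. 7 ppages; refcounts: pp0:3 pp1:1 pp2:2 pp3:2 pp4:2 pp5:1 pp6:1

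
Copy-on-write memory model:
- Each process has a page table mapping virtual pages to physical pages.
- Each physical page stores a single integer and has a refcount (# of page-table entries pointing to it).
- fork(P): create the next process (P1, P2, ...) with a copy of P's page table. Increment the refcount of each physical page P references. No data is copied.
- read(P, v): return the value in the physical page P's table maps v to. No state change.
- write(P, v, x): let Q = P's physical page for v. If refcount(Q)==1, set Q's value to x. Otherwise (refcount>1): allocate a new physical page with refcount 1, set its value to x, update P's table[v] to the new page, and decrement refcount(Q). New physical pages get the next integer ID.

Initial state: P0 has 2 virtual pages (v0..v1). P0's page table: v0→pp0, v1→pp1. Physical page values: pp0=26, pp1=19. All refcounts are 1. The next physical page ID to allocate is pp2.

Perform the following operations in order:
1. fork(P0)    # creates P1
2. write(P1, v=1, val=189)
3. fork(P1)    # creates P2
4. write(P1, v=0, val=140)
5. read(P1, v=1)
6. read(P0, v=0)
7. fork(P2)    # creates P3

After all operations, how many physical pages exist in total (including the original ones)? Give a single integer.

Op 1: fork(P0) -> P1. 2 ppages; refcounts: pp0:2 pp1:2
Op 2: write(P1, v1, 189). refcount(pp1)=2>1 -> COPY to pp2. 3 ppages; refcounts: pp0:2 pp1:1 pp2:1
Op 3: fork(P1) -> P2. 3 ppages; refcounts: pp0:3 pp1:1 pp2:2
Op 4: write(P1, v0, 140). refcount(pp0)=3>1 -> COPY to pp3. 4 ppages; refcounts: pp0:2 pp1:1 pp2:2 pp3:1
Op 5: read(P1, v1) -> 189. No state change.
Op 6: read(P0, v0) -> 26. No state change.
Op 7: fork(P2) -> P3. 4 ppages; refcounts: pp0:3 pp1:1 pp2:3 pp3:1

Answer: 4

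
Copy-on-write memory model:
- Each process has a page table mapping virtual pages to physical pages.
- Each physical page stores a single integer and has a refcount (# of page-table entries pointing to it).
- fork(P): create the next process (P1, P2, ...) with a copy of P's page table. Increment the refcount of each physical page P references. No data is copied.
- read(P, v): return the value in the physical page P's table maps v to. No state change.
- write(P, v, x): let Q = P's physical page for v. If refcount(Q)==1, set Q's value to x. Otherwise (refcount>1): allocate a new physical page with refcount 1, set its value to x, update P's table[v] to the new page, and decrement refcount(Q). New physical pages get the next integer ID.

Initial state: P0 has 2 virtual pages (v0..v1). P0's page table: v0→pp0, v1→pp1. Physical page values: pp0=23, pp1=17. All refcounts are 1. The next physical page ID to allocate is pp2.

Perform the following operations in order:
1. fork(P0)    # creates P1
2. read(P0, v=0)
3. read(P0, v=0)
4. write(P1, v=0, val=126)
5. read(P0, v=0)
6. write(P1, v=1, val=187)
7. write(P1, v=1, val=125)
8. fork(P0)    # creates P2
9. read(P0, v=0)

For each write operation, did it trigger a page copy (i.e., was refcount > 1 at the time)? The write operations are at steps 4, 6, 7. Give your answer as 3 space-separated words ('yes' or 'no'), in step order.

Op 1: fork(P0) -> P1. 2 ppages; refcounts: pp0:2 pp1:2
Op 2: read(P0, v0) -> 23. No state change.
Op 3: read(P0, v0) -> 23. No state change.
Op 4: write(P1, v0, 126). refcount(pp0)=2>1 -> COPY to pp2. 3 ppages; refcounts: pp0:1 pp1:2 pp2:1
Op 5: read(P0, v0) -> 23. No state change.
Op 6: write(P1, v1, 187). refcount(pp1)=2>1 -> COPY to pp3. 4 ppages; refcounts: pp0:1 pp1:1 pp2:1 pp3:1
Op 7: write(P1, v1, 125). refcount(pp3)=1 -> write in place. 4 ppages; refcounts: pp0:1 pp1:1 pp2:1 pp3:1
Op 8: fork(P0) -> P2. 4 ppages; refcounts: pp0:2 pp1:2 pp2:1 pp3:1
Op 9: read(P0, v0) -> 23. No state change.

yes yes no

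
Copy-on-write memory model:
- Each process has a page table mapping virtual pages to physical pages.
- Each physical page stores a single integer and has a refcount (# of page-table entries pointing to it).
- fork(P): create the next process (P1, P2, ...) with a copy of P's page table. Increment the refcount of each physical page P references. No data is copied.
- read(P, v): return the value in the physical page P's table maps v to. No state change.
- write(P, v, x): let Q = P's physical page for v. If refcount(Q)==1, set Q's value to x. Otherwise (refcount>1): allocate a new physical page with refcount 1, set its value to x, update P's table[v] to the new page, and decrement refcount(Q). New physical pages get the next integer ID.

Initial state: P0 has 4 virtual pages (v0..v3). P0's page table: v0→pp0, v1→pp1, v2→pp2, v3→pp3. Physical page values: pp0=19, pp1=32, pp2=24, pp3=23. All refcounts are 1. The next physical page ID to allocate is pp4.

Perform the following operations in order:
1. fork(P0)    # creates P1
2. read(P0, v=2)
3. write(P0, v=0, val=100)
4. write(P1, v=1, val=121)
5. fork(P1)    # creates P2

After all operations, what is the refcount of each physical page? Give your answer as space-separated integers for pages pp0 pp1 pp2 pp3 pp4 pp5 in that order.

Op 1: fork(P0) -> P1. 4 ppages; refcounts: pp0:2 pp1:2 pp2:2 pp3:2
Op 2: read(P0, v2) -> 24. No state change.
Op 3: write(P0, v0, 100). refcount(pp0)=2>1 -> COPY to pp4. 5 ppages; refcounts: pp0:1 pp1:2 pp2:2 pp3:2 pp4:1
Op 4: write(P1, v1, 121). refcount(pp1)=2>1 -> COPY to pp5. 6 ppages; refcounts: pp0:1 pp1:1 pp2:2 pp3:2 pp4:1 pp5:1
Op 5: fork(P1) -> P2. 6 ppages; refcounts: pp0:2 pp1:1 pp2:3 pp3:3 pp4:1 pp5:2

Answer: 2 1 3 3 1 2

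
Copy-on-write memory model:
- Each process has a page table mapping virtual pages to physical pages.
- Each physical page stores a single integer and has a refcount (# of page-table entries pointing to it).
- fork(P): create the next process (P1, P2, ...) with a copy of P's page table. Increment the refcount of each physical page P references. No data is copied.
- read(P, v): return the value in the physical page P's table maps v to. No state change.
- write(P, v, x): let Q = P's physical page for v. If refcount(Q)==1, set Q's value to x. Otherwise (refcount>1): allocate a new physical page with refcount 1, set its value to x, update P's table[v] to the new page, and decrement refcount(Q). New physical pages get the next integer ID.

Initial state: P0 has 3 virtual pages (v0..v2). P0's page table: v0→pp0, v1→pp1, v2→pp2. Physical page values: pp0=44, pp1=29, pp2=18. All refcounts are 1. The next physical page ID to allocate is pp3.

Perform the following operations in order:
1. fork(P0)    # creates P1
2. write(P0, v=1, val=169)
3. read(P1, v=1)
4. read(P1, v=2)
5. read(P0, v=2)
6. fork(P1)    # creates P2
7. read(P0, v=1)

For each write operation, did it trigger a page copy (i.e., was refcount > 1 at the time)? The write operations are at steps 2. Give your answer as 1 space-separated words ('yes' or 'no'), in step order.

Op 1: fork(P0) -> P1. 3 ppages; refcounts: pp0:2 pp1:2 pp2:2
Op 2: write(P0, v1, 169). refcount(pp1)=2>1 -> COPY to pp3. 4 ppages; refcounts: pp0:2 pp1:1 pp2:2 pp3:1
Op 3: read(P1, v1) -> 29. No state change.
Op 4: read(P1, v2) -> 18. No state change.
Op 5: read(P0, v2) -> 18. No state change.
Op 6: fork(P1) -> P2. 4 ppages; refcounts: pp0:3 pp1:2 pp2:3 pp3:1
Op 7: read(P0, v1) -> 169. No state change.

yes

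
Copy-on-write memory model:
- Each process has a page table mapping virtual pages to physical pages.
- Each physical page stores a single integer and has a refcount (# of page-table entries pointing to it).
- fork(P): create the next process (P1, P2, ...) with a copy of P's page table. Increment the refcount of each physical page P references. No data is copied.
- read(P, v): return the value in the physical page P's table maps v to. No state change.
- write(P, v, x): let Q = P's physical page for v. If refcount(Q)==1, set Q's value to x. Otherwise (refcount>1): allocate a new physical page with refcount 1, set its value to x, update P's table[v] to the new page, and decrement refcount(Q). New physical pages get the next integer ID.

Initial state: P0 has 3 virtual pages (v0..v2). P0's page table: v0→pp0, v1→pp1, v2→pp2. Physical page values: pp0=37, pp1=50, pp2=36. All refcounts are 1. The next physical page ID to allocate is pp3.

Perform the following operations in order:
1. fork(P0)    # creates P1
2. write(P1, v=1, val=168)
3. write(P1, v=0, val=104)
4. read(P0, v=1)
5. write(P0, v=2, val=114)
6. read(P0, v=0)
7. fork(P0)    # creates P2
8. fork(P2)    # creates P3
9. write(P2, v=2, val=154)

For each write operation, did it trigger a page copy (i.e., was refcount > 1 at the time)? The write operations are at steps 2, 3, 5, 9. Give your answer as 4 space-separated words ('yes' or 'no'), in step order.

Op 1: fork(P0) -> P1. 3 ppages; refcounts: pp0:2 pp1:2 pp2:2
Op 2: write(P1, v1, 168). refcount(pp1)=2>1 -> COPY to pp3. 4 ppages; refcounts: pp0:2 pp1:1 pp2:2 pp3:1
Op 3: write(P1, v0, 104). refcount(pp0)=2>1 -> COPY to pp4. 5 ppages; refcounts: pp0:1 pp1:1 pp2:2 pp3:1 pp4:1
Op 4: read(P0, v1) -> 50. No state change.
Op 5: write(P0, v2, 114). refcount(pp2)=2>1 -> COPY to pp5. 6 ppages; refcounts: pp0:1 pp1:1 pp2:1 pp3:1 pp4:1 pp5:1
Op 6: read(P0, v0) -> 37. No state change.
Op 7: fork(P0) -> P2. 6 ppages; refcounts: pp0:2 pp1:2 pp2:1 pp3:1 pp4:1 pp5:2
Op 8: fork(P2) -> P3. 6 ppages; refcounts: pp0:3 pp1:3 pp2:1 pp3:1 pp4:1 pp5:3
Op 9: write(P2, v2, 154). refcount(pp5)=3>1 -> COPY to pp6. 7 ppages; refcounts: pp0:3 pp1:3 pp2:1 pp3:1 pp4:1 pp5:2 pp6:1

yes yes yes yes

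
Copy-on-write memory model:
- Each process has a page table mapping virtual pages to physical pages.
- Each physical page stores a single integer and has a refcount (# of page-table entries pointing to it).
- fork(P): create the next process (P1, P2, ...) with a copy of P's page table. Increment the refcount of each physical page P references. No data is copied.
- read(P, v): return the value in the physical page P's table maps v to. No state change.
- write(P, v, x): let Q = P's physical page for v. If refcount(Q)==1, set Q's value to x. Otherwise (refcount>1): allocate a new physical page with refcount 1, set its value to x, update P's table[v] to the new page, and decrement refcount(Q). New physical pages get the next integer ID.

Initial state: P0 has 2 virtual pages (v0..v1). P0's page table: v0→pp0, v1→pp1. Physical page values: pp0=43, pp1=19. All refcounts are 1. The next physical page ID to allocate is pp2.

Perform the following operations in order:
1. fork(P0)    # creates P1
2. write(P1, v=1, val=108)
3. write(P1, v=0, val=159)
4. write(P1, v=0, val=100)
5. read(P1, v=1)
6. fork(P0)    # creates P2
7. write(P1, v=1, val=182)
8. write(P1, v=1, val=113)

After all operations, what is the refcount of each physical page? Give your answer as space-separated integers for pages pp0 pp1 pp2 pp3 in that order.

Answer: 2 2 1 1

Derivation:
Op 1: fork(P0) -> P1. 2 ppages; refcounts: pp0:2 pp1:2
Op 2: write(P1, v1, 108). refcount(pp1)=2>1 -> COPY to pp2. 3 ppages; refcounts: pp0:2 pp1:1 pp2:1
Op 3: write(P1, v0, 159). refcount(pp0)=2>1 -> COPY to pp3. 4 ppages; refcounts: pp0:1 pp1:1 pp2:1 pp3:1
Op 4: write(P1, v0, 100). refcount(pp3)=1 -> write in place. 4 ppages; refcounts: pp0:1 pp1:1 pp2:1 pp3:1
Op 5: read(P1, v1) -> 108. No state change.
Op 6: fork(P0) -> P2. 4 ppages; refcounts: pp0:2 pp1:2 pp2:1 pp3:1
Op 7: write(P1, v1, 182). refcount(pp2)=1 -> write in place. 4 ppages; refcounts: pp0:2 pp1:2 pp2:1 pp3:1
Op 8: write(P1, v1, 113). refcount(pp2)=1 -> write in place. 4 ppages; refcounts: pp0:2 pp1:2 pp2:1 pp3:1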